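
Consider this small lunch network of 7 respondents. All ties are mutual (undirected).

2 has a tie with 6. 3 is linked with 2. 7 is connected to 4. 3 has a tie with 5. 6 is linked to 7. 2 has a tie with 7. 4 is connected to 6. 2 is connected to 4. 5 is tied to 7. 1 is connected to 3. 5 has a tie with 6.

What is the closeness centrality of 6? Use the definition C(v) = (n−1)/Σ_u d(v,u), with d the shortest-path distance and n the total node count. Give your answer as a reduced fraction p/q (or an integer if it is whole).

Distances from 6: 1:3, 2:1, 3:2, 4:1, 5:1, 7:1. Sum = 9.
n = 7, so closeness = 6/9 = 2/3.

2/3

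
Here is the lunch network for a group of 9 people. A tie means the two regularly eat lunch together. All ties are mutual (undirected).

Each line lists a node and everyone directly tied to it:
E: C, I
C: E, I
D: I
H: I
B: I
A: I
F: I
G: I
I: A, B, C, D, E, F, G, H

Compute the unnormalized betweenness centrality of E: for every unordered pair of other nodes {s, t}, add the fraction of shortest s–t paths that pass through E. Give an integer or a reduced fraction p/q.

No shortest path between any pair of other nodes passes through E.
Summing the contributions gives betweenness(E) = 0.

0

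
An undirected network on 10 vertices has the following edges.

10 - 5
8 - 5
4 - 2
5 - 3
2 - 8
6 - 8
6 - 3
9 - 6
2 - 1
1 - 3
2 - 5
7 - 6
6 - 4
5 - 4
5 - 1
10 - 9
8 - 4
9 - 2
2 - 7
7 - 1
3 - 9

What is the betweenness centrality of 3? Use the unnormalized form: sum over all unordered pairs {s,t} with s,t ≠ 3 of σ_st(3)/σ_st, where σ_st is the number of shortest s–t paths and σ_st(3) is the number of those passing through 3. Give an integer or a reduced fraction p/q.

5/3

Pairs whose geodesics pass through 3 — 5–9: 1/3; 5–6: 1/3; 9–1: 1/2; 1–6: 1/2.
All other pairs contribute 0.
Summing the contributions gives betweenness(3) = 5/3.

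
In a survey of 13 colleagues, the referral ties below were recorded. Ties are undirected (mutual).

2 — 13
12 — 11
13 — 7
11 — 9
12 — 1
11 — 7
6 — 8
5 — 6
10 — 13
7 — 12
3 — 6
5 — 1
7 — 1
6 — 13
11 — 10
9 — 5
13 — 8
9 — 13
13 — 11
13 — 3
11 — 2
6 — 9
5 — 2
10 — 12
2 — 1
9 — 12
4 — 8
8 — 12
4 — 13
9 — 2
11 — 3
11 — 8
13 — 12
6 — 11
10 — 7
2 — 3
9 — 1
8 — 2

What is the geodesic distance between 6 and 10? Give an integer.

One shortest route is 6 – 11 – 10, which uses 2 edges, and 6 and 10 are not directly tied, so nothing shorter exists. So d(6,10) = 2.

2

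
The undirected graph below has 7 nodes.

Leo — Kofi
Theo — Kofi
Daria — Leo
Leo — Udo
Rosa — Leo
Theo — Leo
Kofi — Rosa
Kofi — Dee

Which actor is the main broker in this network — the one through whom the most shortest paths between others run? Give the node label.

Unnormalized betweenness of each node: Daria:0, Dee:0, Kofi:11/2, Leo:19/2, Rosa:0, Theo:0, Udo:0.
Leo has the largest value, 19/2, making it the main broker — the node through which the most shortest paths run.

Leo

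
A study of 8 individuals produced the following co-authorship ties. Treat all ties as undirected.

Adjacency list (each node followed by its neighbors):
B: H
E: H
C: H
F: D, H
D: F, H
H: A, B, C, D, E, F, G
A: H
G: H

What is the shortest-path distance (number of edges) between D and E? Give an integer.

2

One shortest route is D – H – E, which uses 2 edges, and D and E are not directly tied, so nothing shorter exists. So d(D,E) = 2.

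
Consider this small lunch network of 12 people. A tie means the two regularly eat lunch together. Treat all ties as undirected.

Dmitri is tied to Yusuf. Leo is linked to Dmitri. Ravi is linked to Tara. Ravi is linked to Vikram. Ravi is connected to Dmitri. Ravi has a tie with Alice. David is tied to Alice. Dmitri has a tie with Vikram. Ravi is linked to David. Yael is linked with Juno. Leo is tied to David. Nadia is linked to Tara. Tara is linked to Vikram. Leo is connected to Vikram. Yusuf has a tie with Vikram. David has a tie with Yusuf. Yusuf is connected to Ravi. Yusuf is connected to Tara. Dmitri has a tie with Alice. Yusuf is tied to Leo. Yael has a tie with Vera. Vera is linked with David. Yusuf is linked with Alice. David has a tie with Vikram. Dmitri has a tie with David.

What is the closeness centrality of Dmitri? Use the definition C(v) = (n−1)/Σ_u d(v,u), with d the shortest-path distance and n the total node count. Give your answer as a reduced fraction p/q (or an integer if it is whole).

Distances from Dmitri: Alice:1, David:1, Juno:4, Leo:1, Nadia:3, Ravi:1, Tara:2, Vera:2, Vikram:1, Yael:3, Yusuf:1. Sum = 20.
n = 12, so closeness = 11/20.

11/20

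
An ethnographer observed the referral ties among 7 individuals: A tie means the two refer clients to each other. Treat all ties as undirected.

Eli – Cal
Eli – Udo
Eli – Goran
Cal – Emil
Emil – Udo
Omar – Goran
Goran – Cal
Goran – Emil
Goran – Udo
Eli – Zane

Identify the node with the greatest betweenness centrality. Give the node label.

Unnormalized betweenness of each node: Cal:2/3, Eli:16/3, Emil:1/3, Goran:6, Omar:0, Udo:2/3, Zane:0.
Goran has the largest value, 6, making it the main broker — the node through which the most shortest paths run.

Goran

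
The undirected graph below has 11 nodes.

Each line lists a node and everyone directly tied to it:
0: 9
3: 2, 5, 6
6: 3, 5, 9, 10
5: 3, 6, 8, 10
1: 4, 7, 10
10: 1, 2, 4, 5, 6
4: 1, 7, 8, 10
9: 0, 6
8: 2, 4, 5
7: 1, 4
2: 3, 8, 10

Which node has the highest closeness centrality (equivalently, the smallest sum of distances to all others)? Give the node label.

10

Farness (sum of distances to all others) for each node — 0:33, 1:21, 2:21, 3:22, 4:20, 5:18, 6:17, 7:28, 8:20, 9:24, 10:16.
The smallest farness is 16, for 10, so 10 has the highest closeness.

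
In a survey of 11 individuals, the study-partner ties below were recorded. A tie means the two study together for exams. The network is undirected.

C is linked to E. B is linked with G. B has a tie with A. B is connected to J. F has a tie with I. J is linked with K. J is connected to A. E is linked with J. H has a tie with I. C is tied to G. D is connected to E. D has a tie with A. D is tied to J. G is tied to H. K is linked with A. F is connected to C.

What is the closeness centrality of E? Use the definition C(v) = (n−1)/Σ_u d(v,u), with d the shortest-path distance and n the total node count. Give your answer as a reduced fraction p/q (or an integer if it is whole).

Distances from E: A:2, B:2, C:1, D:1, F:2, G:2, H:3, I:3, J:1, K:2. Sum = 19.
n = 11, so closeness = 10/19.

10/19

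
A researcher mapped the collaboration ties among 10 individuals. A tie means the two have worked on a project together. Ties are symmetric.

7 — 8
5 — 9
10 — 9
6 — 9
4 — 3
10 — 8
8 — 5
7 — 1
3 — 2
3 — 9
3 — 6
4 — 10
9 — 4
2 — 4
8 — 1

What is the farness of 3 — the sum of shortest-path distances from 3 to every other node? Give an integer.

Distances from 3: 1:4, 2:1, 4:1, 5:2, 6:1, 7:4, 8:3, 9:1, 10:2.
Sum = 4 + 1 + 1 + 2 + 1 + 4 + 3 + 1 + 2 = 19.

19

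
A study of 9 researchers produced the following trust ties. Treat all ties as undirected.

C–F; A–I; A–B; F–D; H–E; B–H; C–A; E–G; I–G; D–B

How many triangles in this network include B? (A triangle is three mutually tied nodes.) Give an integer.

0

B's neighbors are A, D, and H, but none of them are tied to each other, so no triangle contains B.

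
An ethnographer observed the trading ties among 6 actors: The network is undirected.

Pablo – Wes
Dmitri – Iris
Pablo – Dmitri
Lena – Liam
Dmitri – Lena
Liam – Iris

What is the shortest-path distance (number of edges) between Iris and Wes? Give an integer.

One shortest route is Iris – Dmitri – Pablo – Wes, which uses 3 edges, and at distance 2 from Iris we only reach {Lena, Pablo}, which does not include Wes. So d(Iris,Wes) = 3.

3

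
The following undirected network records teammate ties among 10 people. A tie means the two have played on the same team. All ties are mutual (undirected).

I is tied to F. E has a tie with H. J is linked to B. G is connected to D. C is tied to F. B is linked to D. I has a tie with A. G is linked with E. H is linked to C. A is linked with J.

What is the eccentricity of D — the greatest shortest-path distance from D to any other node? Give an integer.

5

Distances from D: A:3, B:1, C:4, E:2, F:5, G:1, H:3, I:4, J:2.
The largest is 5 (to F), so the eccentricity of D is 5.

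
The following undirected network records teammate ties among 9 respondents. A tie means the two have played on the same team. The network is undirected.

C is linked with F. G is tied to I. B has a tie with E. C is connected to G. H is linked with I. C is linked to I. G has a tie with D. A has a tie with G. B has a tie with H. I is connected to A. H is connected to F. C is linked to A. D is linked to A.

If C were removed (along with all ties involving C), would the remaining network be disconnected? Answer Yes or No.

Even without C, every remaining node can still reach every other (the residual graph is connected), so C is not a cut vertex.

No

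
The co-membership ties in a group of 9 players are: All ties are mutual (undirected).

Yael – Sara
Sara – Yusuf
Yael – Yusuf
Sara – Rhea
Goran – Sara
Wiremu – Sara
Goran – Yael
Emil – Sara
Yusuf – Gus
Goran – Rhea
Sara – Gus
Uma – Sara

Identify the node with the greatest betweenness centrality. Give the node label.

Sara

Unnormalized betweenness of each node: Emil:0, Goran:1/2, Gus:0, Rhea:0, Sara:45/2, Uma:0, Wiremu:0, Yael:1/2, Yusuf:1/2.
Sara has the largest value, 45/2, making it the main broker — the node through which the most shortest paths run.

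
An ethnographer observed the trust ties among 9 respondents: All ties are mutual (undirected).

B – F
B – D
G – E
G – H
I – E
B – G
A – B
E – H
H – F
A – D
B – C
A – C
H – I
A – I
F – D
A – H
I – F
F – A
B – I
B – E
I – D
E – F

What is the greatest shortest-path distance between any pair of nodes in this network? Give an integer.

Eccentricity of each node (its greatest distance to any other): A:2, B:2, C:2, D:2, E:2, F:2, G:2, H:2, I:2.
The maximum eccentricity is 2, realized for instance by the pair F–G via F – B – G. So the diameter is 2.

2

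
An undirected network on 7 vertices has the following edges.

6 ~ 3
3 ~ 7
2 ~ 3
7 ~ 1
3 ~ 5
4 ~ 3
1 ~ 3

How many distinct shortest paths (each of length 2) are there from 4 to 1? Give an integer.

The shortest distance is 2, and the only length-2 path is 4–3–1. So there is exactly 1 shortest path.

1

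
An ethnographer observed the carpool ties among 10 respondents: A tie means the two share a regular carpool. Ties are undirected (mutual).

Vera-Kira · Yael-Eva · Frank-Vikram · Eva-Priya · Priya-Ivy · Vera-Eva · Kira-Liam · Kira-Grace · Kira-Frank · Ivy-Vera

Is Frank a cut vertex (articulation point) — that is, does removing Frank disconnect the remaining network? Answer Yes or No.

Removing Frank leaves {Eva, Grace, Ivy, Kira, Liam, Priya, Vera, and Yael} with no path to {Vikram}, so the network splits into 2 components. Frank is a cut vertex.

Yes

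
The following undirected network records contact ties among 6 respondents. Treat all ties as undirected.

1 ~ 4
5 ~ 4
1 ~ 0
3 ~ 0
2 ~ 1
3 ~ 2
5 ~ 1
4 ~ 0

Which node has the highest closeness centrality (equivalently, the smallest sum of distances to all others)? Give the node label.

Farness (sum of distances to all others) for each node — 0:7, 1:6, 2:8, 3:9, 4:7, 5:9.
The smallest farness is 6, for 1, so 1 has the highest closeness.

1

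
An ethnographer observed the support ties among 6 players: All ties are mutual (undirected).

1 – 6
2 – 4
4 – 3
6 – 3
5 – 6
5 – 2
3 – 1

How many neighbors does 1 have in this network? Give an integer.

1 is directly tied to 3 and 6. That is 2 neighbors, so the degree of 1 is 2.

2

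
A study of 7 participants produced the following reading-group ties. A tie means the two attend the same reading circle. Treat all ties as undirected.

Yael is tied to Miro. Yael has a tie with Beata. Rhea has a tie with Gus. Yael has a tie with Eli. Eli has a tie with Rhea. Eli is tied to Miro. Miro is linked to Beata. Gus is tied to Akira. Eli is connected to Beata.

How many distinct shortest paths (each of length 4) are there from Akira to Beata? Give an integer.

The shortest distance is 4, and the only length-4 path is Akira–Gus–Rhea–Eli–Beata. So there is exactly 1 shortest path.

1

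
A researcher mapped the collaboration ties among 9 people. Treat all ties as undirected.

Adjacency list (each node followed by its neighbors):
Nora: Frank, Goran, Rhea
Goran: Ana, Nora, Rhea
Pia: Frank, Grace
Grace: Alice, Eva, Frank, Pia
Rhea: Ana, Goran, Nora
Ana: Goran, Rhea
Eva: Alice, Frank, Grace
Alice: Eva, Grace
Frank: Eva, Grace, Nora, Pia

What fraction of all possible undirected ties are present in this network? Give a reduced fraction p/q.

13/36

There are 13 edges and 9 nodes, so the maximum possible is C(9,2) = 36.
Density = 13/36.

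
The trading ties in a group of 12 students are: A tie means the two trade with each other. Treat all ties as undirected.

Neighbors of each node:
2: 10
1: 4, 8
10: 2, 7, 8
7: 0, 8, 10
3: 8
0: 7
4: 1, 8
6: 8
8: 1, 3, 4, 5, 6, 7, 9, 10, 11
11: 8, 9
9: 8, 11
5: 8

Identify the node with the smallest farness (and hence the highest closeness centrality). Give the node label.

Farness (sum of distances to all others) for each node — 0:29, 1:22, 2:29, 3:23, 4:22, 5:23, 6:23, 7:19, 8:13, 9:22, 10:19, 11:22.
The smallest farness is 13, for 8, so 8 has the highest closeness.

8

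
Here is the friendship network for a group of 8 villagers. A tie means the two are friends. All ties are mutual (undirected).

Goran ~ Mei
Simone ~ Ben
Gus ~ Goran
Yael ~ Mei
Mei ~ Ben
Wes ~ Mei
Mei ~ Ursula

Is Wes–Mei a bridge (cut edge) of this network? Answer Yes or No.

Without the Wes–Mei edge there is no alternate route between Wes and Mei, so the network disconnects. It is a bridge.

Yes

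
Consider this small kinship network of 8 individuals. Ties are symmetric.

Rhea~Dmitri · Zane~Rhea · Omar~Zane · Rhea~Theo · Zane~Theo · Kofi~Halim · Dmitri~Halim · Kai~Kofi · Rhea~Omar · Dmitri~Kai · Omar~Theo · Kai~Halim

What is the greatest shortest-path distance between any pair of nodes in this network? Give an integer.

Eccentricity of each node (its greatest distance to any other): Dmitri:2, Halim:3, Kai:3, Kofi:4, Omar:4, Rhea:3, Theo:4, Zane:4.
The maximum eccentricity is 4, realized for instance by the pair Kofi–Zane via Kofi – Halim – Dmitri – Rhea – Zane. So the diameter is 4.

4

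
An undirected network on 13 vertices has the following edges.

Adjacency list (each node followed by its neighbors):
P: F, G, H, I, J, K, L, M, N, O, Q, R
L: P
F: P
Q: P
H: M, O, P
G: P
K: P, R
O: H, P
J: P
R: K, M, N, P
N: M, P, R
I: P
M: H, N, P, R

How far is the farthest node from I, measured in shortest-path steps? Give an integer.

Distances from I: F:2, G:2, H:2, J:2, K:2, L:2, M:2, N:2, O:2, P:1, Q:2, R:2.
The largest is 2 (to Q, O, M, J, K, L, N, F, G, R, and H), so the eccentricity of I is 2.

2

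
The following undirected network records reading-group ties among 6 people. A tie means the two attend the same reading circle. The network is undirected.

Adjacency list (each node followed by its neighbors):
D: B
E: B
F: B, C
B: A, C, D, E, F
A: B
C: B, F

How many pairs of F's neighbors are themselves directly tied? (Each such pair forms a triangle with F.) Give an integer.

F's neighbors: B and C.
Neighbor pairs that are themselves tied: F–B–C. Each forms one triangle with F, for 1 in total.

1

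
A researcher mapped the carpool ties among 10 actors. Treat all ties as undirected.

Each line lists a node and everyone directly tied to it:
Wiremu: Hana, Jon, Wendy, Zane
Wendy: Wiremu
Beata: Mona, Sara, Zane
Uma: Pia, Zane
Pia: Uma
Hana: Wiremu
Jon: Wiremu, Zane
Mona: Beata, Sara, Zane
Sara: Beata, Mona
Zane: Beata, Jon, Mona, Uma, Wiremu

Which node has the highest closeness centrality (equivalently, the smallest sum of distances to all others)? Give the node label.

Farness (sum of distances to all others) for each node — Beata:18, Hana:24, Jon:18, Mona:18, Pia:27, Sara:25, Uma:19, Wendy:24, Wiremu:16, Zane:13.
The smallest farness is 13, for Zane, so Zane has the highest closeness.

Zane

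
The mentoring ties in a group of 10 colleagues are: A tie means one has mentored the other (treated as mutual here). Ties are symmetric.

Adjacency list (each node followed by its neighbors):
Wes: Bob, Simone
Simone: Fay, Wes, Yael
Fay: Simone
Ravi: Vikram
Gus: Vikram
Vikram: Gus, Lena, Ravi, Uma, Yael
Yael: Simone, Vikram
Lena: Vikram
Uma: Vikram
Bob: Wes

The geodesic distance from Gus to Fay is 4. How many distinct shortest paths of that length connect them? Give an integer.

The shortest distance is 4, and the only length-4 path is Gus–Vikram–Yael–Simone–Fay. So there is exactly 1 shortest path.

1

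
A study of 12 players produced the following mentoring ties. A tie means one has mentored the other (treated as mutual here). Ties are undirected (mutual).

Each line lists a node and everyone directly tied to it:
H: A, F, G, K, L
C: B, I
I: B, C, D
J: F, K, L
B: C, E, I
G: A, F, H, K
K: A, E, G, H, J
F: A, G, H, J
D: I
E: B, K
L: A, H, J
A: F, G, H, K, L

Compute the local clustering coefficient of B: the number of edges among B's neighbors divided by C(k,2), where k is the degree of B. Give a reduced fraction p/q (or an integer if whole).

1/3

B's neighbors: C, E, and I (k = 3).
Possible neighbor pairs: C(3,2) = 3. Edges among them: C–I → e = 1.
Clustering(B) = 1/3.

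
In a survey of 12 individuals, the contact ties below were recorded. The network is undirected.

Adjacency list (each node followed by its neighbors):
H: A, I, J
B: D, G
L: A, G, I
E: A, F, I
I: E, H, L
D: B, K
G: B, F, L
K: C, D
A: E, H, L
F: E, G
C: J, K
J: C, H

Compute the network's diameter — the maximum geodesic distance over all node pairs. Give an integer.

5

Eccentricity of each node (its greatest distance to any other): A:4, B:4, C:5, D:4, E:5, F:5, G:4, H:4, I:4, J:4, K:5, L:4.
The maximum eccentricity is 5, realized for instance by the pair E–K via E – F – G – B – D – K. So the diameter is 5.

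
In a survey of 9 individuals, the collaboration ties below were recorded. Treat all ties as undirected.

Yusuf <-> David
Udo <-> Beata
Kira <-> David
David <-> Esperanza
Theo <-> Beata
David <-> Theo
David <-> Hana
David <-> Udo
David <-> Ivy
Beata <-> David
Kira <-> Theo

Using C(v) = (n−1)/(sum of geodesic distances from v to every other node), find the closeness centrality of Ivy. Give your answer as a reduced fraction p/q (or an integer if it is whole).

Distances from Ivy: Beata:2, David:1, Esperanza:2, Hana:2, Kira:2, Theo:2, Udo:2, Yusuf:2. Sum = 15.
n = 9, so closeness = 8/15.

8/15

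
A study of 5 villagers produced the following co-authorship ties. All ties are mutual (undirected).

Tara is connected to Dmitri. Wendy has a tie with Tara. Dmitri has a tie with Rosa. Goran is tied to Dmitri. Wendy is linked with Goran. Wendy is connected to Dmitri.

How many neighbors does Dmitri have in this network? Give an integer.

Dmitri is directly tied to Goran, Rosa, Tara, and Wendy. That is 4 neighbors, so the degree of Dmitri is 4.

4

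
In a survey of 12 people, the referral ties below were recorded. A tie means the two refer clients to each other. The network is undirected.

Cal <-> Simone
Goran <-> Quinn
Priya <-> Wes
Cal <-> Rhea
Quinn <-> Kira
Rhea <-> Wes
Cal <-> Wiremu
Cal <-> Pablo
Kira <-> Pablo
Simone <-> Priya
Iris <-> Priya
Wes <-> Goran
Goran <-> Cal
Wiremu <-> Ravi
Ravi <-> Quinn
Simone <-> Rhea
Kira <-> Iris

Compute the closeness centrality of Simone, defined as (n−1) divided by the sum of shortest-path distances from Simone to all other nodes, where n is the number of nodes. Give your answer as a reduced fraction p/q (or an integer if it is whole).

1/2

Distances from Simone: Cal:1, Goran:2, Iris:2, Kira:3, Pablo:2, Priya:1, Quinn:3, Ravi:3, Rhea:1, Wes:2, Wiremu:2. Sum = 22.
n = 12, so closeness = 11/22 = 1/2.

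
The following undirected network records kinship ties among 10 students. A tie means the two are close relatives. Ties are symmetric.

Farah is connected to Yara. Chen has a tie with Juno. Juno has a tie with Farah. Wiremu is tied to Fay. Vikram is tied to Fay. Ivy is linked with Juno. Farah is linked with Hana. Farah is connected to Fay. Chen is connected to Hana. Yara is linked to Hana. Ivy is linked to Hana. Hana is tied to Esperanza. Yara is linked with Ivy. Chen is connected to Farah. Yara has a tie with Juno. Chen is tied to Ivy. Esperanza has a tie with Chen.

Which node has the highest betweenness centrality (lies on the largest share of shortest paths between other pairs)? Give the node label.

Farah

Unnormalized betweenness of each node: Chen:19/4, Esperanza:0, Farah:37/2, Fay:15, Hana:19/4, Ivy:1/2, Juno:5/4, Vikram:0, Wiremu:0, Yara:5/4.
Farah has the largest value, 37/2, making it the main broker — the node through which the most shortest paths run.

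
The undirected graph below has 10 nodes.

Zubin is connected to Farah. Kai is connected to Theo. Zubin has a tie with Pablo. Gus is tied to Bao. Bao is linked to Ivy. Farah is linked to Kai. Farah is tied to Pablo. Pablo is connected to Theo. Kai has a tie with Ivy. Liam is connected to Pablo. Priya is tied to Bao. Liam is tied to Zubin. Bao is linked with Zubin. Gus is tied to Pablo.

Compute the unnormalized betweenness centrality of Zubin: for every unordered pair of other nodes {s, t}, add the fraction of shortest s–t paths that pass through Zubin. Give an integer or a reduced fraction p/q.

Pairs whose geodesics pass through Zubin — Priya–Farah: 1; Priya–Theo: 1/3; Priya–Liam: 1; Priya–Pablo: 1/2; Farah–Liam: 1/2; Farah–Bao: 1; Kai–Liam: 1/3; Theo–Bao: 1/3; Liam–Bao: 1; Liam–Ivy: 1; Bao–Pablo: 1/2; Pablo–Ivy: 1/4.
All other pairs contribute 0.
Summing the contributions gives betweenness(Zubin) = 31/4.

31/4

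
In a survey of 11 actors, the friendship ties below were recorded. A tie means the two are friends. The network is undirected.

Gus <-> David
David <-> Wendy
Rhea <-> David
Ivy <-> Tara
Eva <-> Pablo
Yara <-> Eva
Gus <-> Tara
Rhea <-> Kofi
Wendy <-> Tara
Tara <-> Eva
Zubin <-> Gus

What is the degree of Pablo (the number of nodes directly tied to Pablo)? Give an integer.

Pablo is directly tied to Eva. That is 1 neighbor, so the degree of Pablo is 1.

1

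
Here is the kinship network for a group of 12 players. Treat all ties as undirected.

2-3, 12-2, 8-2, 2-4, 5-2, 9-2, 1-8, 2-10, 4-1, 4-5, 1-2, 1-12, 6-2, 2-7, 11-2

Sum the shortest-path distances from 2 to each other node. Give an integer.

11

Distances from 2: 1:1, 3:1, 4:1, 5:1, 6:1, 7:1, 8:1, 9:1, 10:1, 11:1, 12:1.
Sum = 1 + 1 + 1 + 1 + 1 + 1 + 1 + 1 + 1 + 1 + 1 = 11.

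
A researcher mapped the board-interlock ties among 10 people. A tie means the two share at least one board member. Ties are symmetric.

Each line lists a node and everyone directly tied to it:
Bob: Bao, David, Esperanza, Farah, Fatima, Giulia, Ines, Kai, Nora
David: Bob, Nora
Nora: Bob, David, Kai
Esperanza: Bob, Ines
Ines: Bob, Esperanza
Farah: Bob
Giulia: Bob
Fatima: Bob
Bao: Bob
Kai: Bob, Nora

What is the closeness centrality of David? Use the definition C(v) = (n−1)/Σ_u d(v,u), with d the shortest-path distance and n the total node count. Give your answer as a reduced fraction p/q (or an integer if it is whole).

Distances from David: Bao:2, Bob:1, Esperanza:2, Farah:2, Fatima:2, Giulia:2, Ines:2, Kai:2, Nora:1. Sum = 16.
n = 10, so closeness = 9/16.

9/16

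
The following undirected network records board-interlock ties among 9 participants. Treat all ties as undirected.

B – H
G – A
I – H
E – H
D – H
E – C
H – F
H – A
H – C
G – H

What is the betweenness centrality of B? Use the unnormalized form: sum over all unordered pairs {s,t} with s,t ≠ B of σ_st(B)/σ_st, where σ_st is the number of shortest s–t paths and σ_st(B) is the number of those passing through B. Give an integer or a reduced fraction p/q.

0

No shortest path between any pair of other nodes passes through B.
Summing the contributions gives betweenness(B) = 0.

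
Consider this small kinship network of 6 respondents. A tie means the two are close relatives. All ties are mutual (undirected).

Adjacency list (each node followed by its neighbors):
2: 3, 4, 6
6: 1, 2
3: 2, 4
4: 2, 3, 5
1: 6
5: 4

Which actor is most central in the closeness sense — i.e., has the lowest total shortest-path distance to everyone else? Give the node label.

Farness (sum of distances to all others) for each node — 1:13, 2:7, 3:9, 4:8, 5:12, 6:9.
The smallest farness is 7, for 2, so 2 has the highest closeness.

2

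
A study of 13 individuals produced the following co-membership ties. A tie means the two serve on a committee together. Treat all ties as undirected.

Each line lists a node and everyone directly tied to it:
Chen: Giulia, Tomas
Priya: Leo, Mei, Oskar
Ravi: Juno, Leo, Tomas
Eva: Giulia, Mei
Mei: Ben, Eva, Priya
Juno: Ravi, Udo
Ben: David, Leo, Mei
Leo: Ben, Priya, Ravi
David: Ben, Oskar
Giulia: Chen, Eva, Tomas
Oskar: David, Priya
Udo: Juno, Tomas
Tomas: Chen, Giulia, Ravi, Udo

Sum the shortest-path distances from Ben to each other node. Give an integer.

Distances from Ben: Chen:4, David:1, Eva:2, Giulia:3, Juno:3, Leo:1, Mei:1, Oskar:2, Priya:2, Ravi:2, Tomas:3, Udo:4.
Sum = 4 + 1 + 2 + 3 + 3 + 1 + 1 + 2 + 2 + 2 + 3 + 4 = 28.

28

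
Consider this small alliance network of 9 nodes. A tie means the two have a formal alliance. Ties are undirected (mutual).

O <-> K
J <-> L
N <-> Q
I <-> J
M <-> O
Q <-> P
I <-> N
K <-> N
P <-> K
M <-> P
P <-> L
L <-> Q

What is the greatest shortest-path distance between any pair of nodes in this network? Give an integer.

4

Eccentricity of each node (its greatest distance to any other): I:4, J:4, K:3, L:3, M:4, N:3, O:4, P:3, Q:3.
The maximum eccentricity is 4, realized for instance by the pair O–J via O – K – P – L – J. So the diameter is 4.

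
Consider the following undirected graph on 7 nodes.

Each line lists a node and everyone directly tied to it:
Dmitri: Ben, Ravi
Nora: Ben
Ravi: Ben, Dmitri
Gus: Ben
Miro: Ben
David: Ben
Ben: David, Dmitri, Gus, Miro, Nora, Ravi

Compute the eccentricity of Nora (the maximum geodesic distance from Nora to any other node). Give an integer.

Distances from Nora: Ben:1, David:2, Dmitri:2, Gus:2, Miro:2, Ravi:2.
The largest is 2 (to Gus, Ravi, Dmitri, David, and Miro), so the eccentricity of Nora is 2.

2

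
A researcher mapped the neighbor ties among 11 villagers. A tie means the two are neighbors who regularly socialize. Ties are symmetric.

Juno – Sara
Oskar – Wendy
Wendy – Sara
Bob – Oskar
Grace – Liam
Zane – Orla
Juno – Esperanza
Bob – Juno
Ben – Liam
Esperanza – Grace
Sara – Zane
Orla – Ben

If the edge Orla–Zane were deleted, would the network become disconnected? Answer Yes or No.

Even without that edge, Orla still reaches Zane via Orla – Ben – Liam – Grace – Esperanza – Juno – Sara – Zane, so the network stays connected. Not a bridge.

No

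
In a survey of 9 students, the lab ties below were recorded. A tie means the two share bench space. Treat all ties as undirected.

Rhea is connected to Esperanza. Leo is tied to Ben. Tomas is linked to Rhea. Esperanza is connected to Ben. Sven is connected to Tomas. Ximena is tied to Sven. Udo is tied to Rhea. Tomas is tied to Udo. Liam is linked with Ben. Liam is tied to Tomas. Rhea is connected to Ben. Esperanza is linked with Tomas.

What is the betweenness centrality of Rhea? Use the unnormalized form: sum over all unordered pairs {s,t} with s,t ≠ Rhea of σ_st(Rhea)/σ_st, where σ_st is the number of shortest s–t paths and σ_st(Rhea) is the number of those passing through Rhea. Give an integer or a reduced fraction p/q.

9/2

Pairs whose geodesics pass through Rhea — Ben–Ximena: 1/3; Ben–Sven: 1/3; Ben–Tomas: 1/3; Ben–Udo: 1; Leo–Ximena: 1/3; Leo–Sven: 1/3; Leo–Tomas: 1/3; Leo–Udo: 1; Esperanza–Udo: 1/2.
All other pairs contribute 0.
Summing the contributions gives betweenness(Rhea) = 9/2.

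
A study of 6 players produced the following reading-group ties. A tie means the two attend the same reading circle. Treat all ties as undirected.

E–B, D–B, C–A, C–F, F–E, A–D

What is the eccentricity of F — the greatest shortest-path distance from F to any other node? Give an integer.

3

Distances from F: A:2, B:2, C:1, D:3, E:1.
The largest is 3 (to D), so the eccentricity of F is 3.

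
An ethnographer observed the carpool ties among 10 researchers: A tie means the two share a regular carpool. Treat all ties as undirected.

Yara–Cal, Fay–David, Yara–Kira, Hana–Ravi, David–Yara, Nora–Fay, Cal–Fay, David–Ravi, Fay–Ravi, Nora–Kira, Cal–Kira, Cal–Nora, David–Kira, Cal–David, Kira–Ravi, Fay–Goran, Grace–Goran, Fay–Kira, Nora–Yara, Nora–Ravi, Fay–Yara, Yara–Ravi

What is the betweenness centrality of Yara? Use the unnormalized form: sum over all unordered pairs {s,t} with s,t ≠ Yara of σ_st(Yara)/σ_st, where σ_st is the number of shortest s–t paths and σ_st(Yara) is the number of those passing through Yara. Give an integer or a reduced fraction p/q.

3/5

Pairs whose geodesics pass through Yara — Ravi–Cal: 1/5; Nora–David: 1/5; Cal–Hana: 1/5.
All other pairs contribute 0.
Summing the contributions gives betweenness(Yara) = 3/5.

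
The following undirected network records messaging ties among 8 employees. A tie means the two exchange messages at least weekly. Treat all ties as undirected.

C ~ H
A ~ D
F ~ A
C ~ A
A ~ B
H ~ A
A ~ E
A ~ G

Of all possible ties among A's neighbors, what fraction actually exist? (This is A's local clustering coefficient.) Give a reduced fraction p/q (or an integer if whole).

A's neighbors: B, C, D, E, F, G, and H (k = 7).
Possible neighbor pairs: C(7,2) = 21. Edges among them: C–H → e = 1.
Clustering(A) = 1/21.

1/21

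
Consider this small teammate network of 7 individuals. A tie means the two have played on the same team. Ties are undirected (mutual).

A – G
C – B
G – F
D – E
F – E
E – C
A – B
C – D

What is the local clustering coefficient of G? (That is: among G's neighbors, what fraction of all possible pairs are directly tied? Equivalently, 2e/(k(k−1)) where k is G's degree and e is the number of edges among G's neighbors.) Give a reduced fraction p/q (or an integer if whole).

G's neighbors: A and F (k = 2).
Possible neighbor pairs: C(2,2) = 1. Edges among them: none → e = 0.
Clustering(G) = 0/1.

0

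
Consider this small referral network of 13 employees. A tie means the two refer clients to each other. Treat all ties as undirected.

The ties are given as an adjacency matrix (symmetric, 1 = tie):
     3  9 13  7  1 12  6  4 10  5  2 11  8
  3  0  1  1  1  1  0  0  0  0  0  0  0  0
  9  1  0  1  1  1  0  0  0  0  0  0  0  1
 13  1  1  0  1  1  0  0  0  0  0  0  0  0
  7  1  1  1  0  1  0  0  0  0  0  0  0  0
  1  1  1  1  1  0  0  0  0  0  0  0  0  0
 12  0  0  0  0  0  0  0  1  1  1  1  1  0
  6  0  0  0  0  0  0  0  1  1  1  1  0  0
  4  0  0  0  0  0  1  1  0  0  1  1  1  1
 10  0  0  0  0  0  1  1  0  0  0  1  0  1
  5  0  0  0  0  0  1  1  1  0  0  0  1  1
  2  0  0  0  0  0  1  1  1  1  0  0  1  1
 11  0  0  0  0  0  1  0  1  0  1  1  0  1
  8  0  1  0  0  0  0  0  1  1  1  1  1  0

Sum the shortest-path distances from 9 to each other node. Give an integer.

21

Distances from 9: 1:1, 2:2, 3:1, 4:2, 5:2, 6:3, 7:1, 8:1, 10:2, 11:2, 12:3, 13:1.
Sum = 1 + 2 + 1 + 2 + 2 + 3 + 1 + 1 + 2 + 2 + 3 + 1 = 21.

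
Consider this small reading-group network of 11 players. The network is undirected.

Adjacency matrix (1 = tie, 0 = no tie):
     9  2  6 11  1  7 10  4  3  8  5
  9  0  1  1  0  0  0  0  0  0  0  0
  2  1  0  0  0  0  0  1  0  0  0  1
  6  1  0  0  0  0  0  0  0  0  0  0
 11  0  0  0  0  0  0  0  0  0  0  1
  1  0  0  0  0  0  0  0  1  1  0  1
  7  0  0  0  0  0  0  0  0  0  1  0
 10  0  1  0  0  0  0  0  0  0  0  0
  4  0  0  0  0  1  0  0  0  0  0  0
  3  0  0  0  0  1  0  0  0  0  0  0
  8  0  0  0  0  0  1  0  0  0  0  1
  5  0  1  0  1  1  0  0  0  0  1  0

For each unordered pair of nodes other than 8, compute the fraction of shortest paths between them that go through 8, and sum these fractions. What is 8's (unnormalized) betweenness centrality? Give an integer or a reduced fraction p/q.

9

Pairs whose geodesics pass through 8 — 9–7: 1; 2–7: 1; 6–7: 1; 11–7: 1; 1–7: 1; 7–10: 1; 7–4: 1; 7–3: 1; 7–5: 1.
All other pairs contribute 0.
Summing the contributions gives betweenness(8) = 9.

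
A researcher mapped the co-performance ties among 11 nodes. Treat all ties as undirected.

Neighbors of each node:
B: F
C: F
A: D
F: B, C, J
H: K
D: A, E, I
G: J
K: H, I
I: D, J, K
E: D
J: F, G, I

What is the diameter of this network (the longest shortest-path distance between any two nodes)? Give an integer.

5

Eccentricity of each node (its greatest distance to any other): A:5, B:5, C:5, D:4, E:5, F:4, G:4, H:5, I:3, J:3, K:4.
The maximum eccentricity is 5, realized for instance by the pair E–C via E – D – I – J – F – C. So the diameter is 5.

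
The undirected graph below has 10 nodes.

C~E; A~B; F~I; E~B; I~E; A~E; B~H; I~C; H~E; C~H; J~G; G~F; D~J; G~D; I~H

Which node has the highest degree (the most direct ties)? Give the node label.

Degrees — A:2, B:3, C:3, D:2, E:5, F:2, G:3, H:4, I:4, J:2.
The maximum is 5, attained only by E.

E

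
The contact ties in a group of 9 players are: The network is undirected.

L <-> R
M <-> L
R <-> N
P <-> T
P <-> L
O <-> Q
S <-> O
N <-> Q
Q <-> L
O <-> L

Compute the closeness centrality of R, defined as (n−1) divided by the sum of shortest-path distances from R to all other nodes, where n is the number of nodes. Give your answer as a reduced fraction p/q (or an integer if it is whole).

1/2

Distances from R: L:1, M:2, N:1, O:2, P:2, Q:2, S:3, T:3. Sum = 16.
n = 9, so closeness = 8/16 = 1/2.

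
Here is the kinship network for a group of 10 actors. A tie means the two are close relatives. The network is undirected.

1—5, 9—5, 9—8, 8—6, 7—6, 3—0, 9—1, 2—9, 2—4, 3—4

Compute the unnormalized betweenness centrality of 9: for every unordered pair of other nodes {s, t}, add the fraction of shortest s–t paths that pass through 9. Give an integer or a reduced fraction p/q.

26

Pairs whose geodesics pass through 9 — 0–8: 1; 0–7: 1; 0–5: 1; 0–1: 1; 0–6: 1; 8–5: 1; 8–3: 1; 8–2: 1; 8–1: 1; 8–4: 1; 7–5: 1; 7–3: 1; 7–2: 1; 7–1: 1 … (+12 more pairs).
All other pairs contribute 0.
Summing the contributions gives betweenness(9) = 26.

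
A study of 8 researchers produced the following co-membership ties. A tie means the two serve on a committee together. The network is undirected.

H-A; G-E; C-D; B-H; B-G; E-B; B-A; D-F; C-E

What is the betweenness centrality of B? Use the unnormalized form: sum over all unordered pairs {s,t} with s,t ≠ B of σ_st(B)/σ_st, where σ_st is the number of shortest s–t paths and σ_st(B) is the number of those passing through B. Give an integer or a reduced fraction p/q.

10

Pairs whose geodesics pass through B — G–A: 1; G–H: 1; C–A: 1; C–H: 1; F–A: 1; F–H: 1; E–A: 1; E–H: 1; D–A: 1; D–H: 1.
All other pairs contribute 0.
Summing the contributions gives betweenness(B) = 10.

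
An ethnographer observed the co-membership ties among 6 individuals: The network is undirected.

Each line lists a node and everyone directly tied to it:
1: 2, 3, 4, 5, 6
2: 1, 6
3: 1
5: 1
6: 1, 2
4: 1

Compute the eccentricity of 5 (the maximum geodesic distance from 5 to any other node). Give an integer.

2

Distances from 5: 1:1, 2:2, 3:2, 4:2, 6:2.
The largest is 2 (to 3, 2, 4, and 6), so the eccentricity of 5 is 2.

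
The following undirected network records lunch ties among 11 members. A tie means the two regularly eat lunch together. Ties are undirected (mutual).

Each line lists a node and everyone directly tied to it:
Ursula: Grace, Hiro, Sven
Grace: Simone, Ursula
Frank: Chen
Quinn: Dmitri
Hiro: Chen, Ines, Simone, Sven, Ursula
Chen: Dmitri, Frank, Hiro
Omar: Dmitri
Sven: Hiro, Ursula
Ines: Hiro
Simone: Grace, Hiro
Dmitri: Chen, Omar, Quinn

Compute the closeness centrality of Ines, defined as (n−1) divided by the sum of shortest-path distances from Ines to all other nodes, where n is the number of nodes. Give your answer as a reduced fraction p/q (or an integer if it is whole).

5/13

Distances from Ines: Chen:2, Dmitri:3, Frank:3, Grace:3, Hiro:1, Omar:4, Quinn:4, Simone:2, Sven:2, Ursula:2. Sum = 26.
n = 11, so closeness = 10/26 = 5/13.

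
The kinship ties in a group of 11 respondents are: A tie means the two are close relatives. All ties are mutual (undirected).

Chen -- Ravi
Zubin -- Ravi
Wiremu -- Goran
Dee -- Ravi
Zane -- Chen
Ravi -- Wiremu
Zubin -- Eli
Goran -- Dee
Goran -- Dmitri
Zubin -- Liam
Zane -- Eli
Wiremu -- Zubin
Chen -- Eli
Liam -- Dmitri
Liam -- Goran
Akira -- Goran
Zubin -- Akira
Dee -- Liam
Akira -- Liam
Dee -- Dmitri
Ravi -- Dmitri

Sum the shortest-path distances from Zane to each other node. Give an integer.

25

Distances from Zane: Akira:3, Chen:1, Dee:3, Dmitri:3, Eli:1, Goran:4, Liam:3, Ravi:2, Wiremu:3, Zubin:2.
Sum = 3 + 1 + 3 + 3 + 1 + 4 + 3 + 2 + 3 + 2 = 25.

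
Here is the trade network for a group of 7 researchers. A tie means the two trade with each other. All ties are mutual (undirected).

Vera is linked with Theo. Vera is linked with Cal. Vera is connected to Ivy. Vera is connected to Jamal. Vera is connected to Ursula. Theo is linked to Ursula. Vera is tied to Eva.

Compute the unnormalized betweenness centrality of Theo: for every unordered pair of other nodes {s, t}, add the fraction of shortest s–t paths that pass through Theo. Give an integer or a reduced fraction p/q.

0

No shortest path between any pair of other nodes passes through Theo.
Summing the contributions gives betweenness(Theo) = 0.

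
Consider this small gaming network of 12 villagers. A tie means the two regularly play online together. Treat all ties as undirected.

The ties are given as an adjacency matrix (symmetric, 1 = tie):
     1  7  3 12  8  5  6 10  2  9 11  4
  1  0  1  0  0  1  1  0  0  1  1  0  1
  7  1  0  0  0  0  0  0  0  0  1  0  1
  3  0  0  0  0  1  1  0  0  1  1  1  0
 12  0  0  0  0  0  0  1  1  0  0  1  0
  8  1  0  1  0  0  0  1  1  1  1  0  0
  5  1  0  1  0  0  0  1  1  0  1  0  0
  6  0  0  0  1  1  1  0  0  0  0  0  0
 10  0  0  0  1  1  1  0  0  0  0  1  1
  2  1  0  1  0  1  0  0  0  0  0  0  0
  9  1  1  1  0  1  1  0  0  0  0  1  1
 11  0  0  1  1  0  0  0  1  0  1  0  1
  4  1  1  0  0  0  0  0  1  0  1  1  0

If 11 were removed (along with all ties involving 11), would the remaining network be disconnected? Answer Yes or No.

No

Even without 11, every remaining node can still reach every other (the residual graph is connected), so 11 is not a cut vertex.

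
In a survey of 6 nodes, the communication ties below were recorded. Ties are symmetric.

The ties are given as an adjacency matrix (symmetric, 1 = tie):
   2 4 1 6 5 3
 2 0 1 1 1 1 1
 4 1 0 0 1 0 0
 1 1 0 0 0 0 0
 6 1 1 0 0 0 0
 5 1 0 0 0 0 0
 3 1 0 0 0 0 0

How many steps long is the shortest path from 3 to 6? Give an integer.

One shortest route is 3 – 2 – 6, which uses 2 edges, and 3 and 6 are not directly tied, so nothing shorter exists. So d(3,6) = 2.

2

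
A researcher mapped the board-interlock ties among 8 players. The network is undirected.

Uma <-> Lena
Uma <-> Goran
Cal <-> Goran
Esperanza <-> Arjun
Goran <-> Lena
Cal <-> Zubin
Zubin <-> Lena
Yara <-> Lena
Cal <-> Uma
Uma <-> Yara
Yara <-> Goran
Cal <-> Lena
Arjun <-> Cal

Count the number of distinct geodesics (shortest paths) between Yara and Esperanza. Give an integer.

3

The shortest distance is 4. The length-4 paths are: Yara–Lena–Cal–Arjun–Esperanza; Yara–Goran–Cal–Arjun–Esperanza; Yara–Uma–Cal–Arjun–Esperanza.
That gives 3 distinct shortest paths.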